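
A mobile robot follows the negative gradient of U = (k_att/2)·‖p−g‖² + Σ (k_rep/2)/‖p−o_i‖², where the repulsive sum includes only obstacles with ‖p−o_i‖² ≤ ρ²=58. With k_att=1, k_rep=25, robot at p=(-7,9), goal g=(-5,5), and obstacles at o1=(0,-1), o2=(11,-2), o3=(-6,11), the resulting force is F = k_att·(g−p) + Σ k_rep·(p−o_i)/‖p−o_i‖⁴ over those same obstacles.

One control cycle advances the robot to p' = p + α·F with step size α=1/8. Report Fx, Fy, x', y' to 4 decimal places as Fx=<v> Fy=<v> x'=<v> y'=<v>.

Fx=1.0000 Fy=-6.0000 x'=-6.8750 y'=8.2500

F_att = 1·(g−p) = 1·(2,-4) = (2.0000,-4.0000)
o1: d²=149 > ρ²=58 → inactive
o2: d²=445 > ρ²=58 → inactive
o3: d²=5 ≤ ρ²=58; F_rep = 25·(-1,-2)/5² = (-1.0000,-2.0000)
F = F_att + ΣF_rep = (1.0000,-6.0000)
p' = p + 1/8·F = (-6.8750,8.2500)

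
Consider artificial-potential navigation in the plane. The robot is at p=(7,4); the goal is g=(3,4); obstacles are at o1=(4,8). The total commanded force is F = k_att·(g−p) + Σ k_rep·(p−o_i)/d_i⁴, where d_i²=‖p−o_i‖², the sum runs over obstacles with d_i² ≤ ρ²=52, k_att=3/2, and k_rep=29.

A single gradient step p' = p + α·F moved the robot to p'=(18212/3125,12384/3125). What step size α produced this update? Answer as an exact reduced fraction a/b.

α = 1/5

F_att = 3/2·(g−p) = 3/2·(-4,0) = (-6.0000,0.0000)
o1: d²=25 ≤ ρ²=52; F_rep = 29·(3,-4)/25² = (0.1392,-0.1856)
F = F_att + ΣF_rep = (-5.8608,-0.1856)
Δp = p'−p = (-1.1722,-0.0371); α = Δx/Fx = (-3663/3125) / (-3663/625) = 1/5
check: Δy/Fy = (-116/3125) / (-116/625) = 1/5 ✓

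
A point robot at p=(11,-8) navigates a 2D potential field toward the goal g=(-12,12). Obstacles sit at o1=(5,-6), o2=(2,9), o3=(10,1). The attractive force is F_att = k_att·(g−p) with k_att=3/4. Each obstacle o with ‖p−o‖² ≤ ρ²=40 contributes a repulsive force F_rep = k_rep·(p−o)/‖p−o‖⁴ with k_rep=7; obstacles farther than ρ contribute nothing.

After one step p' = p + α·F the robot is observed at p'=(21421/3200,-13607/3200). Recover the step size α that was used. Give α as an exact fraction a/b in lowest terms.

F_att = 3/4·(g−p) = 3/4·(-23,20) = (-17.2500,15.0000)
o1: d²=40 ≤ ρ²=40; F_rep = 7·(6,-2)/40² = (0.0262,-0.0088)
o2: d²=370 > ρ²=40 → inactive
o3: d²=82 > ρ²=40 → inactive
F = F_att + ΣF_rep = (-17.2237,14.9913)
Δp = p'−p = (-4.3059,3.7478); α = Δx/Fx = (-13779/3200) / (-13779/800) = 1/4
check: Δy/Fy = (11993/3200) / (11993/800) = 1/4 ✓

α = 1/4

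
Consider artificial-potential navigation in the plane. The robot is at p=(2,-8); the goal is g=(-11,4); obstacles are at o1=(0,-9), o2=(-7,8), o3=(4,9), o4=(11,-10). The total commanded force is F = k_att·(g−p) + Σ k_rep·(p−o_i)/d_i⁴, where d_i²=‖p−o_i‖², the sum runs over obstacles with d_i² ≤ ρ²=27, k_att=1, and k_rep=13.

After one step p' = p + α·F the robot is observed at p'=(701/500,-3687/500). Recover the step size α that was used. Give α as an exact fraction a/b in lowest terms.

α = 1/20

F_att = 1·(g−p) = 1·(-13,12) = (-13.0000,12.0000)
o1: d²=5 ≤ ρ²=27; F_rep = 13·(2,1)/5² = (1.0400,0.5200)
o2: d²=337 > ρ²=27 → inactive
o3: d²=293 > ρ²=27 → inactive
o4: d²=85 > ρ²=27 → inactive
F = F_att + ΣF_rep = (-11.9600,12.5200)
Δp = p'−p = (-0.5980,0.6260); α = Δx/Fx = (-299/500) / (-299/25) = 1/20
check: Δy/Fy = (313/500) / (313/25) = 1/20 ✓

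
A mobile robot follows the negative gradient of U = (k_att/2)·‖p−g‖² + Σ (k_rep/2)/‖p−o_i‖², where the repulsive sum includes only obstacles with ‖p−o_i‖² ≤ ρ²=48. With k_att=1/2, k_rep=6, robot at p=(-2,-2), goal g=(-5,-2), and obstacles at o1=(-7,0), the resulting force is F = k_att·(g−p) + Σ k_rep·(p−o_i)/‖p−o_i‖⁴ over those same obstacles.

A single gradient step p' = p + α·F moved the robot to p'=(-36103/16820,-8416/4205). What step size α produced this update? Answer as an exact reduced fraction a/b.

F_att = 1/2·(g−p) = 1/2·(-3,0) = (-1.5000,0.0000)
o1: d²=29 ≤ ρ²=48; F_rep = 6·(5,-2)/29² = (0.0357,-0.0143)
F = F_att + ΣF_rep = (-1.4643,-0.0143)
Δp = p'−p = (-0.1464,-0.0014); α = Δx/Fx = (-2463/16820) / (-2463/1682) = 1/10
check: Δy/Fy = (-6/4205) / (-12/841) = 1/10 ✓

α = 1/10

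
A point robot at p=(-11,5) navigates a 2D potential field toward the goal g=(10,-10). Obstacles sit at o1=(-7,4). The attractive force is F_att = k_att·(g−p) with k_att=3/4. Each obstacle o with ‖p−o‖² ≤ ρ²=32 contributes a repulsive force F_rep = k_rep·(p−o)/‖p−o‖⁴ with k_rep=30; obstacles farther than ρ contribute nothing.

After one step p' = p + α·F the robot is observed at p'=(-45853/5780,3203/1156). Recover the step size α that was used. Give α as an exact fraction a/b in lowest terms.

F_att = 3/4·(g−p) = 3/4·(21,-15) = (15.7500,-11.2500)
o1: d²=17 ≤ ρ²=32; F_rep = 30·(-4,1)/17² = (-0.4152,0.1038)
F = F_att + ΣF_rep = (15.3348,-11.1462)
Δp = p'−p = (3.0670,-2.2292); α = Δx/Fx = (17727/5780) / (17727/1156) = 1/5
check: Δy/Fy = (-2577/1156) / (-12885/1156) = 1/5 ✓

α = 1/5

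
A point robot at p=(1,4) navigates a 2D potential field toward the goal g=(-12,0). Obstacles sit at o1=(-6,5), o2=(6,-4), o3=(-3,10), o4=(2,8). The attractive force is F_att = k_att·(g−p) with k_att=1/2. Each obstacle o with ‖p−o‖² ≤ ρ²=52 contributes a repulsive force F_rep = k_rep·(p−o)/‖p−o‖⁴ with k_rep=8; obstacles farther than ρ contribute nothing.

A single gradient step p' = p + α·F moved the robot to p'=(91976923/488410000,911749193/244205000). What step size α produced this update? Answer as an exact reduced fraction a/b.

α = 1/8

F_att = 1/2·(g−p) = 1/2·(-13,-4) = (-6.5000,-2.0000)
o1: d²=50 ≤ ρ²=52; F_rep = 8·(7,-1)/50² = (0.0224,-0.0032)
o2: d²=89 > ρ²=52 → inactive
o3: d²=52 ≤ ρ²=52; F_rep = 8·(4,-6)/52² = (0.0118,-0.0178)
o4: d²=17 ≤ ρ²=52; F_rep = 8·(-1,-4)/17² = (-0.0277,-0.1107)
F = F_att + ΣF_rep = (-6.4934,-2.1317)
Δp = p'−p = (-0.8117,-0.2665); α = Δx/Fx = (-396433077/488410000) / (-396433077/61051250) = 1/8
check: Δy/Fy = (-65070807/244205000) / (-65070807/30525625) = 1/8 ✓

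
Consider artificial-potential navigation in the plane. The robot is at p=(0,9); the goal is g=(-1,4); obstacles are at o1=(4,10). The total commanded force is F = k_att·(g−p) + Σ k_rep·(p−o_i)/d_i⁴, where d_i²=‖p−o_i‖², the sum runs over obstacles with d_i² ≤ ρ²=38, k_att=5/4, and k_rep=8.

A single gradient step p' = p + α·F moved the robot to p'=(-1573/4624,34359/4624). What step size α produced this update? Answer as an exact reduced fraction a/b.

F_att = 5/4·(g−p) = 5/4·(-1,-5) = (-1.2500,-6.2500)
o1: d²=17 ≤ ρ²=38; F_rep = 8·(-4,-1)/17² = (-0.1107,-0.0277)
F = F_att + ΣF_rep = (-1.3607,-6.2777)
Δp = p'−p = (-0.3402,-1.5694); α = Δx/Fx = (-1573/4624) / (-1573/1156) = 1/4
check: Δy/Fy = (-7257/4624) / (-7257/1156) = 1/4 ✓

α = 1/4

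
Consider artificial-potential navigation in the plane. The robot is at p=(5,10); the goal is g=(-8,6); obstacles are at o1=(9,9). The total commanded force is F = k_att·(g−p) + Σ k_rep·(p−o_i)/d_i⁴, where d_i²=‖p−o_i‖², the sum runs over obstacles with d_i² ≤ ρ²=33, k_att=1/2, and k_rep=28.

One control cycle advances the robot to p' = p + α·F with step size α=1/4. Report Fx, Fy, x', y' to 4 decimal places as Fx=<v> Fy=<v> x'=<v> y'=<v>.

F_att = 1/2·(g−p) = 1/2·(-13,-4) = (-6.5000,-2.0000)
o1: d²=17 ≤ ρ²=33; F_rep = 28·(-4,1)/17² = (-0.3875,0.0969)
F = F_att + ΣF_rep = (-6.8875,-1.9031)
p' = p + 1/4·F = (3.2781,9.5242)

Fx=-6.8875 Fy=-1.9031 x'=3.2781 y'=9.5242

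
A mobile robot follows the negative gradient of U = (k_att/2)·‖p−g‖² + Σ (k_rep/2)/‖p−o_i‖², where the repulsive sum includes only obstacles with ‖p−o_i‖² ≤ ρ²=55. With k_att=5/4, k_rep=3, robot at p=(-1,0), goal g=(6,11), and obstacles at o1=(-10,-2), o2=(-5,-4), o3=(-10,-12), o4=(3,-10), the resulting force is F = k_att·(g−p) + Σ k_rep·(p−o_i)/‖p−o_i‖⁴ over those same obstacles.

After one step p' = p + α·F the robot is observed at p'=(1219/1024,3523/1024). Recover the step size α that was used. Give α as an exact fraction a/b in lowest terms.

F_att = 5/4·(g−p) = 5/4·(7,11) = (8.7500,13.7500)
o1: d²=85 > ρ²=55 → inactive
o2: d²=32 ≤ ρ²=55; F_rep = 3·(4,4)/32² = (0.0117,0.0117)
o3: d²=225 > ρ²=55 → inactive
o4: d²=116 > ρ²=55 → inactive
F = F_att + ΣF_rep = (8.7617,13.7617)
Δp = p'−p = (2.1904,3.4404); α = Δx/Fx = (2243/1024) / (2243/256) = 1/4
check: Δy/Fy = (3523/1024) / (3523/256) = 1/4 ✓

α = 1/4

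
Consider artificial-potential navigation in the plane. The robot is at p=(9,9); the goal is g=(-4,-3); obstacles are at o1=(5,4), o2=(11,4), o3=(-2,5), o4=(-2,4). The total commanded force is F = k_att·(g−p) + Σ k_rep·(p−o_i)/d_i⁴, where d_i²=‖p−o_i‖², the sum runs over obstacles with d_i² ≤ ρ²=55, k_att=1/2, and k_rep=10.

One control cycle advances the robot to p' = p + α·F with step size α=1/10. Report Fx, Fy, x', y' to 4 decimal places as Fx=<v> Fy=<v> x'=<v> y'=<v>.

Fx=-6.5000 Fy=-5.9108 x'=8.3500 y'=8.4089

F_att = 1/2·(g−p) = 1/2·(-13,-12) = (-6.5000,-6.0000)
o1: d²=41 ≤ ρ²=55; F_rep = 10·(4,5)/41² = (0.0238,0.0297)
o2: d²=29 ≤ ρ²=55; F_rep = 10·(-2,5)/29² = (-0.0238,0.0595)
o3: d²=137 > ρ²=55 → inactive
o4: d²=146 > ρ²=55 → inactive
F = F_att + ΣF_rep = (-6.5000,-5.9108)
p' = p + 1/10·F = (8.3500,8.4089)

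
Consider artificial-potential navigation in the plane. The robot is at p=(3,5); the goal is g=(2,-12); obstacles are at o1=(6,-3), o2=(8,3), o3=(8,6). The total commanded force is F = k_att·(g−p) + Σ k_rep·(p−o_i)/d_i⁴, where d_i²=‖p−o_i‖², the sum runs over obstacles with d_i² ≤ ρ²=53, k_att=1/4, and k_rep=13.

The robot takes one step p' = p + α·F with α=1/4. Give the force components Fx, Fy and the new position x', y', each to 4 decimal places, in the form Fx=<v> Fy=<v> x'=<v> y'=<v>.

F_att = 1/4·(g−p) = 1/4·(-1,-17) = (-0.2500,-4.2500)
o1: d²=73 > ρ²=53 → inactive
o2: d²=29 ≤ ρ²=53; F_rep = 13·(-5,2)/29² = (-0.0773,0.0309)
o3: d²=26 ≤ ρ²=53; F_rep = 13·(-5,-1)/26² = (-0.0962,-0.0192)
F = F_att + ΣF_rep = (-0.4234,-4.2383)
p' = p + 1/4·F = (2.8941,3.9404)

Fx=-0.4234 Fy=-4.2383 x'=2.8941 y'=3.9404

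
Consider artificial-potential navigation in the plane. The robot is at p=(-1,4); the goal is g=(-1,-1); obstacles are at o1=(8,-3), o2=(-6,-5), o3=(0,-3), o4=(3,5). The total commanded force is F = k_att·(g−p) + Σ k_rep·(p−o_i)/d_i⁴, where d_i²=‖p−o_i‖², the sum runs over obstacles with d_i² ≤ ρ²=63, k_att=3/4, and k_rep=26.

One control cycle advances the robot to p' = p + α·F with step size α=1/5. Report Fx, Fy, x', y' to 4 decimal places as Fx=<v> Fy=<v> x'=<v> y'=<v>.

F_att = 3/4·(g−p) = 3/4·(0,-5) = (0.0000,-3.7500)
o1: d²=130 > ρ²=63 → inactive
o2: d²=106 > ρ²=63 → inactive
o3: d²=50 ≤ ρ²=63; F_rep = 26·(-1,7)/50² = (-0.0104,0.0728)
o4: d²=17 ≤ ρ²=63; F_rep = 26·(-4,-1)/17² = (-0.3599,-0.0900)
F = F_att + ΣF_rep = (-0.3703,-3.7672)
p' = p + 1/5·F = (-1.0741,3.2466)

Fx=-0.3703 Fy=-3.7672 x'=-1.0741 y'=3.2466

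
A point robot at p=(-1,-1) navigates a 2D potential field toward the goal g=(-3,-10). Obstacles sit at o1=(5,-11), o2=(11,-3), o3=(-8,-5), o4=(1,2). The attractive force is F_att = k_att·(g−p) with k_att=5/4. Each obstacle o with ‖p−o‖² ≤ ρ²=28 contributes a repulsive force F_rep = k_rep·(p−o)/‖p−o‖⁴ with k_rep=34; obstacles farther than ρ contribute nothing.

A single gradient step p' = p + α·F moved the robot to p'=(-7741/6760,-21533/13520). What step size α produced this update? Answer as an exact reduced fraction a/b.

F_att = 5/4·(g−p) = 5/4·(-2,-9) = (-2.5000,-11.2500)
o1: d²=136 > ρ²=28 → inactive
o2: d²=148 > ρ²=28 → inactive
o3: d²=65 > ρ²=28 → inactive
o4: d²=13 ≤ ρ²=28; F_rep = 34·(-2,-3)/13² = (-0.4024,-0.6036)
F = F_att + ΣF_rep = (-2.9024,-11.8536)
Δp = p'−p = (-0.1451,-0.5927); α = Δx/Fx = (-981/6760) / (-981/338) = 1/20
check: Δy/Fy = (-8013/13520) / (-8013/676) = 1/20 ✓

α = 1/20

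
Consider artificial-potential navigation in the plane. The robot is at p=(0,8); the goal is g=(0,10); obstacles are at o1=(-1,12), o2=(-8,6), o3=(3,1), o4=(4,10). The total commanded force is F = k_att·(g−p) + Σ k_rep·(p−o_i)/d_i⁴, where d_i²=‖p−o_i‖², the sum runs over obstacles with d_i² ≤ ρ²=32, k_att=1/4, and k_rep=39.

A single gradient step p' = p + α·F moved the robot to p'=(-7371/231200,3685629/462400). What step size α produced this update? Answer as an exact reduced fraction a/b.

F_att = 1/4·(g−p) = 1/4·(0,2) = (0.0000,0.5000)
o1: d²=17 ≤ ρ²=32; F_rep = 39·(1,-4)/17² = (0.1349,-0.5398)
o2: d²=68 > ρ²=32 → inactive
o3: d²=58 > ρ²=32 → inactive
o4: d²=20 ≤ ρ²=32; F_rep = 39·(-4,-2)/20² = (-0.3900,-0.1950)
F = F_att + ΣF_rep = (-0.2551,-0.2348)
Δp = p'−p = (-0.0319,-0.0293); α = Δx/Fx = (-7371/231200) / (-7371/28900) = 1/8
check: Δy/Fy = (-13571/462400) / (-13571/57800) = 1/8 ✓

α = 1/8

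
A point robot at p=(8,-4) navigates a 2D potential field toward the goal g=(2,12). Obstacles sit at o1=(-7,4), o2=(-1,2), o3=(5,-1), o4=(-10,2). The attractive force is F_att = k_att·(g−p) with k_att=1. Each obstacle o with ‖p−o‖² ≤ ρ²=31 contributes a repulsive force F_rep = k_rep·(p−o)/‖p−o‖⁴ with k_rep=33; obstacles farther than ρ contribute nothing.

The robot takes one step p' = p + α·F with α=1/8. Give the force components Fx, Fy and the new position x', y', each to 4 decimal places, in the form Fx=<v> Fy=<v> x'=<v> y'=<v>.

F_att = 1·(g−p) = 1·(-6,16) = (-6.0000,16.0000)
o1: d²=289 > ρ²=31 → inactive
o2: d²=117 > ρ²=31 → inactive
o3: d²=18 ≤ ρ²=31; F_rep = 33·(3,-3)/18² = (0.3056,-0.3056)
o4: d²=360 > ρ²=31 → inactive
F = F_att + ΣF_rep = (-5.6944,15.6944)
p' = p + 1/8·F = (7.2882,-2.0382)

Fx=-5.6944 Fy=15.6944 x'=7.2882 y'=-2.0382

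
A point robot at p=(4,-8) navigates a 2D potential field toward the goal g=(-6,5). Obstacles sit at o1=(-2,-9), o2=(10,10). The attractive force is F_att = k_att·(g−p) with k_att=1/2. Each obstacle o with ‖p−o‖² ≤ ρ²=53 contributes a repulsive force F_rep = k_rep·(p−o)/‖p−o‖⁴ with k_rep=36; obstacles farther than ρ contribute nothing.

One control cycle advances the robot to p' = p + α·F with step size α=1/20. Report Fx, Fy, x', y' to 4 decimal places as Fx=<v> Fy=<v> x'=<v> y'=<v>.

F_att = 1/2·(g−p) = 1/2·(-10,13) = (-5.0000,6.5000)
o1: d²=37 ≤ ρ²=53; F_rep = 36·(6,1)/37² = (0.1578,0.0263)
o2: d²=360 > ρ²=53 → inactive
F = F_att + ΣF_rep = (-4.8422,6.5263)
p' = p + 1/20·F = (3.7579,-7.6737)

Fx=-4.8422 Fy=6.5263 x'=3.7579 y'=-7.6737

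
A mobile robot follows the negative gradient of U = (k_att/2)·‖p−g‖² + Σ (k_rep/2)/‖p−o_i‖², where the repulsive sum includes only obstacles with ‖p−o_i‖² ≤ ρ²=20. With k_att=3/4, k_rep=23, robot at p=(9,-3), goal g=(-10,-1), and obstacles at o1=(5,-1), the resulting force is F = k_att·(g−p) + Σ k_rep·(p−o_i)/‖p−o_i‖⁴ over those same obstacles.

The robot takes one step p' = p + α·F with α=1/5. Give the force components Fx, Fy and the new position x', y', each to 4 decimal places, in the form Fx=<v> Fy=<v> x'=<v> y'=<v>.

Fx=-14.0200 Fy=1.3850 x'=6.1960 y'=-2.7230

F_att = 3/4·(g−p) = 3/4·(-19,2) = (-14.2500,1.5000)
o1: d²=20 ≤ ρ²=20; F_rep = 23·(4,-2)/20² = (0.2300,-0.1150)
F = F_att + ΣF_rep = (-14.0200,1.3850)
p' = p + 1/5·F = (6.1960,-2.7230)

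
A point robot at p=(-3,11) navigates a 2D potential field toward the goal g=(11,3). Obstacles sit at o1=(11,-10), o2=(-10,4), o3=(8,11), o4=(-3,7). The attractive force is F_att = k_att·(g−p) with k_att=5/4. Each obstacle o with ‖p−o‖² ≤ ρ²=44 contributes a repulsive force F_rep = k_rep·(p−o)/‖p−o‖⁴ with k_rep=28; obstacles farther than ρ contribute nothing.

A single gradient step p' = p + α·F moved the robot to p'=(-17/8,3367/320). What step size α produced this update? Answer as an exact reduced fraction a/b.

α = 1/20

F_att = 5/4·(g−p) = 5/4·(14,-8) = (17.5000,-10.0000)
o1: d²=637 > ρ²=44 → inactive
o2: d²=98 > ρ²=44 → inactive
o3: d²=121 > ρ²=44 → inactive
o4: d²=16 ≤ ρ²=44; F_rep = 28·(0,4)/16² = (0.0000,0.4375)
F = F_att + ΣF_rep = (17.5000,-9.5625)
Δp = p'−p = (0.8750,-0.4781); α = Δx/Fx = (7/8) / (35/2) = 1/20
check: Δy/Fy = (-153/320) / (-153/16) = 1/20 ✓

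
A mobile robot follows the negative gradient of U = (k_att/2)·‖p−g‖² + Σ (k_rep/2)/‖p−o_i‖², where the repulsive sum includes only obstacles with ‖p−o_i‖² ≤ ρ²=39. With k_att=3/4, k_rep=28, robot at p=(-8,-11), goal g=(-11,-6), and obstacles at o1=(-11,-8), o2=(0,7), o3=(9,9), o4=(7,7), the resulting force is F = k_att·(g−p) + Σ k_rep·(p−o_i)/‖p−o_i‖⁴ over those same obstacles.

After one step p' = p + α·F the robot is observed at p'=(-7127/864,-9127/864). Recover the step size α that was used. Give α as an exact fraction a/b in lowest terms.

α = 1/8

F_att = 3/4·(g−p) = 3/4·(-3,5) = (-2.2500,3.7500)
o1: d²=18 ≤ ρ²=39; F_rep = 28·(3,-3)/18² = (0.2593,-0.2593)
o2: d²=388 > ρ²=39 → inactive
o3: d²=689 > ρ²=39 → inactive
o4: d²=549 > ρ²=39 → inactive
F = F_att + ΣF_rep = (-1.9907,3.4907)
Δp = p'−p = (-0.2488,0.4363); α = Δx/Fx = (-215/864) / (-215/108) = 1/8
check: Δy/Fy = (377/864) / (377/108) = 1/8 ✓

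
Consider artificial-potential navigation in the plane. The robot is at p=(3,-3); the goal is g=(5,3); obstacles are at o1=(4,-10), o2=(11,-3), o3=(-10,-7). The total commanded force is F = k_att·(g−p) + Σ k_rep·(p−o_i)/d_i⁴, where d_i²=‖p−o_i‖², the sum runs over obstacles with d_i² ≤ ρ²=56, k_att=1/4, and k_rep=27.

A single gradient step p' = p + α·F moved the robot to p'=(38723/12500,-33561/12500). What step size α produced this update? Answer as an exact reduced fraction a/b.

F_att = 1/4·(g−p) = 1/4·(2,6) = (0.5000,1.5000)
o1: d²=50 ≤ ρ²=56; F_rep = 27·(-1,7)/50² = (-0.0108,0.0756)
o2: d²=64 > ρ²=56 → inactive
o3: d²=185 > ρ²=56 → inactive
F = F_att + ΣF_rep = (0.4892,1.5756)
Δp = p'−p = (0.0978,0.3151); α = Δx/Fx = (1223/12500) / (1223/2500) = 1/5
check: Δy/Fy = (3939/12500) / (3939/2500) = 1/5 ✓

α = 1/5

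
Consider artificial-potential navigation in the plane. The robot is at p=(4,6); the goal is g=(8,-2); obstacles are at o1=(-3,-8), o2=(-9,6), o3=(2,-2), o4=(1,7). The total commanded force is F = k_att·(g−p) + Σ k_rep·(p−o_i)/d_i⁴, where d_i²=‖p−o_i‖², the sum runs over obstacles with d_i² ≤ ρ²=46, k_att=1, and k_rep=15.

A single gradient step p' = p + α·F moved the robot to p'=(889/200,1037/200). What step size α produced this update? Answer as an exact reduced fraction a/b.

α = 1/10

F_att = 1·(g−p) = 1·(4,-8) = (4.0000,-8.0000)
o1: d²=245 > ρ²=46 → inactive
o2: d²=169 > ρ²=46 → inactive
o3: d²=68 > ρ²=46 → inactive
o4: d²=10 ≤ ρ²=46; F_rep = 15·(3,-1)/10² = (0.4500,-0.1500)
F = F_att + ΣF_rep = (4.4500,-8.1500)
Δp = p'−p = (0.4450,-0.8150); α = Δx/Fx = (89/200) / (89/20) = 1/10
check: Δy/Fy = (-163/200) / (-163/20) = 1/10 ✓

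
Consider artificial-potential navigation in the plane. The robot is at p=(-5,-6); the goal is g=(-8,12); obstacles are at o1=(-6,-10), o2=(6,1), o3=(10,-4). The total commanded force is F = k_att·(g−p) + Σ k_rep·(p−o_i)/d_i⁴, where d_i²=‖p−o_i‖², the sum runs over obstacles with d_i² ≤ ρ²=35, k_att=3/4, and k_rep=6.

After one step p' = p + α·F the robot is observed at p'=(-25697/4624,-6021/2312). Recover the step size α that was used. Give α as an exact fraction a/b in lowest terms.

α = 1/4

F_att = 3/4·(g−p) = 3/4·(-3,18) = (-2.2500,13.5000)
o1: d²=17 ≤ ρ²=35; F_rep = 6·(1,4)/17² = (0.0208,0.0830)
o2: d²=170 > ρ²=35 → inactive
o3: d²=229 > ρ²=35 → inactive
F = F_att + ΣF_rep = (-2.2292,13.5830)
Δp = p'−p = (-0.5573,3.3958); α = Δx/Fx = (-2577/4624) / (-2577/1156) = 1/4
check: Δy/Fy = (7851/2312) / (7851/578) = 1/4 ✓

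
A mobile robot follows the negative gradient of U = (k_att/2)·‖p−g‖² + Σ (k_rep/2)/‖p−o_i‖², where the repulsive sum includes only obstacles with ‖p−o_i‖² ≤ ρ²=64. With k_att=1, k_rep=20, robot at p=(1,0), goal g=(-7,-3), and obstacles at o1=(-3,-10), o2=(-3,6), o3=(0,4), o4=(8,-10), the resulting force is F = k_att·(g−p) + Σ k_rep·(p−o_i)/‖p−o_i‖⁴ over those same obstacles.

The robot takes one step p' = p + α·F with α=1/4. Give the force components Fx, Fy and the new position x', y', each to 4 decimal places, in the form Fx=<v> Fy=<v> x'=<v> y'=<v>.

F_att = 1·(g−p) = 1·(-8,-3) = (-8.0000,-3.0000)
o1: d²=116 > ρ²=64 → inactive
o2: d²=52 ≤ ρ²=64; F_rep = 20·(4,-6)/52² = (0.0296,-0.0444)
o3: d²=17 ≤ ρ²=64; F_rep = 20·(1,-4)/17² = (0.0692,-0.2768)
o4: d²=149 > ρ²=64 → inactive
F = F_att + ΣF_rep = (-7.9012,-3.3212)
p' = p + 1/4·F = (-0.9753,-0.8303)

Fx=-7.9012 Fy=-3.3212 x'=-0.9753 y'=-0.8303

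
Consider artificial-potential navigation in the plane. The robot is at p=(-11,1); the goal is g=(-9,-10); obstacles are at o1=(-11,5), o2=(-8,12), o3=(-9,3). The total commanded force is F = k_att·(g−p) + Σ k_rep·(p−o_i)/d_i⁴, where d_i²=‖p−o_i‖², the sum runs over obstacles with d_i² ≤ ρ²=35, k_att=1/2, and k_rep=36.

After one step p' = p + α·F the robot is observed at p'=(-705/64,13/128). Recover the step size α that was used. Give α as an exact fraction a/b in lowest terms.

F_att = 1/2·(g−p) = 1/2·(2,-11) = (1.0000,-5.5000)
o1: d²=16 ≤ ρ²=35; F_rep = 36·(0,-4)/16² = (0.0000,-0.5625)
o2: d²=130 > ρ²=35 → inactive
o3: d²=8 ≤ ρ²=35; F_rep = 36·(-2,-2)/8² = (-1.1250,-1.1250)
F = F_att + ΣF_rep = (-0.1250,-7.1875)
Δp = p'−p = (-0.0156,-0.8984); α = Δx/Fx = (-1/64) / (-1/8) = 1/8
check: Δy/Fy = (-115/128) / (-115/16) = 1/8 ✓

α = 1/8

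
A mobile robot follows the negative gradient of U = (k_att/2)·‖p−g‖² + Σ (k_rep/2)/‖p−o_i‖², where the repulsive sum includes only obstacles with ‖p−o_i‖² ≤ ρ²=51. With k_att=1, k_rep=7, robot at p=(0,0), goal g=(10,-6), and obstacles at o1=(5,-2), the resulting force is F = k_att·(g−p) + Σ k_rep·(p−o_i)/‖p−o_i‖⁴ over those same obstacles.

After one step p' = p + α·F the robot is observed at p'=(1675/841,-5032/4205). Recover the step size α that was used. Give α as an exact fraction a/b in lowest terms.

α = 1/5

F_att = 1·(g−p) = 1·(10,-6) = (10.0000,-6.0000)
o1: d²=29 ≤ ρ²=51; F_rep = 7·(-5,2)/29² = (-0.0416,0.0166)
F = F_att + ΣF_rep = (9.9584,-5.9834)
Δp = p'−p = (1.9917,-1.1967); α = Δx/Fx = (1675/841) / (8375/841) = 1/5
check: Δy/Fy = (-5032/4205) / (-5032/841) = 1/5 ✓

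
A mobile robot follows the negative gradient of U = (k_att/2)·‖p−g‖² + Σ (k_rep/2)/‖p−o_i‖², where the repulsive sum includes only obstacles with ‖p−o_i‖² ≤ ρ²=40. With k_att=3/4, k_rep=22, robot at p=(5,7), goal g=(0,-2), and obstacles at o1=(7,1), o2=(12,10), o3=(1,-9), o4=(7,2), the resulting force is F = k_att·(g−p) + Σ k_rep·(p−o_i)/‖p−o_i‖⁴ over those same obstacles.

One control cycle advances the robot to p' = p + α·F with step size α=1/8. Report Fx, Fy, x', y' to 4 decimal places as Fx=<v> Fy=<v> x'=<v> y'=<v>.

Fx=-3.8298 Fy=-6.5367 x'=4.5213 y'=6.1829

F_att = 3/4·(g−p) = 3/4·(-5,-9) = (-3.7500,-6.7500)
o1: d²=40 ≤ ρ²=40; F_rep = 22·(-2,6)/40² = (-0.0275,0.0825)
o2: d²=58 > ρ²=40 → inactive
o3: d²=272 > ρ²=40 → inactive
o4: d²=29 ≤ ρ²=40; F_rep = 22·(-2,5)/29² = (-0.0523,0.1308)
F = F_att + ΣF_rep = (-3.8298,-6.5367)
p' = p + 1/8·F = (4.5213,6.1829)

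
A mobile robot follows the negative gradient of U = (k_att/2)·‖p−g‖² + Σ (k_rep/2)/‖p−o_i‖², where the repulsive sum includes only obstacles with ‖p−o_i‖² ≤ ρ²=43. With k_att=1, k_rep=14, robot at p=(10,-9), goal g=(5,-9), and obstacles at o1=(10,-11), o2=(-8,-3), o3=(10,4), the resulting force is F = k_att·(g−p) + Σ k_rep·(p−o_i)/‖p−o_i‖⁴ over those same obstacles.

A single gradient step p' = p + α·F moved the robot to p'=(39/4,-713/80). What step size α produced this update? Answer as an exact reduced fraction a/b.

α = 1/20

F_att = 1·(g−p) = 1·(-5,0) = (-5.0000,0.0000)
o1: d²=4 ≤ ρ²=43; F_rep = 14·(0,2)/4² = (0.0000,1.7500)
o2: d²=360 > ρ²=43 → inactive
o3: d²=169 > ρ²=43 → inactive
F = F_att + ΣF_rep = (-5.0000,1.7500)
Δp = p'−p = (-0.2500,0.0875); α = Δx/Fx = (-1/4) / (-5) = 1/20
check: Δy/Fy = (7/80) / (7/4) = 1/20 ✓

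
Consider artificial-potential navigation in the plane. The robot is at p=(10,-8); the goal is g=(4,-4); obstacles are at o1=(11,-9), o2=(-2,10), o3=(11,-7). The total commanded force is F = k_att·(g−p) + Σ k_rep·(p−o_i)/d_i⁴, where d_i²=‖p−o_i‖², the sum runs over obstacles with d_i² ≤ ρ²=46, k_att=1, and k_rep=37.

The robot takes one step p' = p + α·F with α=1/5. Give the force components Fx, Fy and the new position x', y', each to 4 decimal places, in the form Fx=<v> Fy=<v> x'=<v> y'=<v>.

Fx=-24.5000 Fy=4.0000 x'=5.1000 y'=-7.2000

F_att = 1·(g−p) = 1·(-6,4) = (-6.0000,4.0000)
o1: d²=2 ≤ ρ²=46; F_rep = 37·(-1,1)/2² = (-9.2500,9.2500)
o2: d²=468 > ρ²=46 → inactive
o3: d²=2 ≤ ρ²=46; F_rep = 37·(-1,-1)/2² = (-9.2500,-9.2500)
F = F_att + ΣF_rep = (-24.5000,4.0000)
p' = p + 1/5·F = (5.1000,-7.2000)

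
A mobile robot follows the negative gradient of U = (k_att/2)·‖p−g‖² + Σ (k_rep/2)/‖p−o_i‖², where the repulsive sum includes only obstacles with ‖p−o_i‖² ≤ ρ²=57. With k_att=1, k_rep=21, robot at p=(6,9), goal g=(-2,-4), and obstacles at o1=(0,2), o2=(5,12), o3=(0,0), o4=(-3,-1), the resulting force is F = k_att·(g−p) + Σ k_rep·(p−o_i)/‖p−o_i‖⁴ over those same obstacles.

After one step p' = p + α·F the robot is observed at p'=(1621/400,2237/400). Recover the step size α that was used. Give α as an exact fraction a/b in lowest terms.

α = 1/4

F_att = 1·(g−p) = 1·(-8,-13) = (-8.0000,-13.0000)
o1: d²=85 > ρ²=57 → inactive
o2: d²=10 ≤ ρ²=57; F_rep = 21·(1,-3)/10² = (0.2100,-0.6300)
o3: d²=117 > ρ²=57 → inactive
o4: d²=181 > ρ²=57 → inactive
F = F_att + ΣF_rep = (-7.7900,-13.6300)
Δp = p'−p = (-1.9475,-3.4075); α = Δx/Fx = (-779/400) / (-779/100) = 1/4
check: Δy/Fy = (-1363/400) / (-1363/100) = 1/4 ✓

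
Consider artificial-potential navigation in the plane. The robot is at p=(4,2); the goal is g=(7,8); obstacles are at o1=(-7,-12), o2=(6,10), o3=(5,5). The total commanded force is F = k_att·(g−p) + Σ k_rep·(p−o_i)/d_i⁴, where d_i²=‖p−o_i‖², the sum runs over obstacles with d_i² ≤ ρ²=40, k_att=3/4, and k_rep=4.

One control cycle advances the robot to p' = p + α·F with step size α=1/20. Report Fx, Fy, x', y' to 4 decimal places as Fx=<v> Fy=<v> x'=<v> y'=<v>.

Fx=2.2100 Fy=4.3800 x'=4.1105 y'=2.2190

F_att = 3/4·(g−p) = 3/4·(3,6) = (2.2500,4.5000)
o1: d²=317 > ρ²=40 → inactive
o2: d²=68 > ρ²=40 → inactive
o3: d²=10 ≤ ρ²=40; F_rep = 4·(-1,-3)/10² = (-0.0400,-0.1200)
F = F_att + ΣF_rep = (2.2100,4.3800)
p' = p + 1/20·F = (4.1105,2.2190)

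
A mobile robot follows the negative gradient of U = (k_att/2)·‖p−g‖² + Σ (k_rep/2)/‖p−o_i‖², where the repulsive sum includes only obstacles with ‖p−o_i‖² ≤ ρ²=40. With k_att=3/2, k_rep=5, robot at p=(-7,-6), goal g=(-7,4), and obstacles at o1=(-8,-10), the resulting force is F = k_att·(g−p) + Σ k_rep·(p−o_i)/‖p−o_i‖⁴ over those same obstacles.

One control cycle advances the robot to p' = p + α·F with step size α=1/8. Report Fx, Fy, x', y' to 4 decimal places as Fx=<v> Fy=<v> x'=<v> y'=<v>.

F_att = 3/2·(g−p) = 3/2·(0,10) = (0.0000,15.0000)
o1: d²=17 ≤ ρ²=40; F_rep = 5·(1,4)/17² = (0.0173,0.0692)
F = F_att + ΣF_rep = (0.0173,15.0692)
p' = p + 1/8·F = (-6.9978,-4.1163)

Fx=0.0173 Fy=15.0692 x'=-6.9978 y'=-4.1163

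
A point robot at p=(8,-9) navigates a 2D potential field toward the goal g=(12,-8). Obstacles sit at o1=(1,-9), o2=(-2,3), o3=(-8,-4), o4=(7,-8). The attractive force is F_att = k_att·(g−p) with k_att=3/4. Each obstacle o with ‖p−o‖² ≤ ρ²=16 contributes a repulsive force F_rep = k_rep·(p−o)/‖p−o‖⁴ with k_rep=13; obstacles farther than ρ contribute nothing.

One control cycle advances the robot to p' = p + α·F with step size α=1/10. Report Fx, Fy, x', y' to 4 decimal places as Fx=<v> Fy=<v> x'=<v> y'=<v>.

Fx=6.2500 Fy=-2.5000 x'=8.6250 y'=-9.2500

F_att = 3/4·(g−p) = 3/4·(4,1) = (3.0000,0.7500)
o1: d²=49 > ρ²=16 → inactive
o2: d²=244 > ρ²=16 → inactive
o3: d²=281 > ρ²=16 → inactive
o4: d²=2 ≤ ρ²=16; F_rep = 13·(1,-1)/2² = (3.2500,-3.2500)
F = F_att + ΣF_rep = (6.2500,-2.5000)
p' = p + 1/10·F = (8.6250,-9.2500)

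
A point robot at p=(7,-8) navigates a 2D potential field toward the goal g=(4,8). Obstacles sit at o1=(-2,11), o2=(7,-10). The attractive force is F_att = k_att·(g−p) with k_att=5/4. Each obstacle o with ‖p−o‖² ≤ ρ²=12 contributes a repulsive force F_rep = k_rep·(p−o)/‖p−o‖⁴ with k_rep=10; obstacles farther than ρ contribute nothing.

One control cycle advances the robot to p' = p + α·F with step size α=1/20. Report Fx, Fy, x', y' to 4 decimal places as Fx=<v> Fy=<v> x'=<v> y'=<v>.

Fx=-3.7500 Fy=21.2500 x'=6.8125 y'=-6.9375

F_att = 5/4·(g−p) = 5/4·(-3,16) = (-3.7500,20.0000)
o1: d²=442 > ρ²=12 → inactive
o2: d²=4 ≤ ρ²=12; F_rep = 10·(0,2)/4² = (0.0000,1.2500)
F = F_att + ΣF_rep = (-3.7500,21.2500)
p' = p + 1/20·F = (6.8125,-6.9375)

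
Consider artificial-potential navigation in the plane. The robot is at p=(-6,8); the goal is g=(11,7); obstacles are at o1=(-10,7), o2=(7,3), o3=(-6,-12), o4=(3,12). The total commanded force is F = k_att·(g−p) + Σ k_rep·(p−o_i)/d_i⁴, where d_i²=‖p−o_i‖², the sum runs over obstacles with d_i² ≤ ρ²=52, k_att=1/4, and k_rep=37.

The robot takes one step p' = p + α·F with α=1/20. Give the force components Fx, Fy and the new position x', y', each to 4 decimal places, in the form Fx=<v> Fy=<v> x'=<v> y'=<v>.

Fx=4.7621 Fy=-0.1220 x'=-5.7619 y'=7.9939

F_att = 1/4·(g−p) = 1/4·(17,-1) = (4.2500,-0.2500)
o1: d²=17 ≤ ρ²=52; F_rep = 37·(4,1)/17² = (0.5121,0.1280)
o2: d²=194 > ρ²=52 → inactive
o3: d²=400 > ρ²=52 → inactive
o4: d²=97 > ρ²=52 → inactive
F = F_att + ΣF_rep = (4.7621,-0.1220)
p' = p + 1/20·F = (-5.7619,7.9939)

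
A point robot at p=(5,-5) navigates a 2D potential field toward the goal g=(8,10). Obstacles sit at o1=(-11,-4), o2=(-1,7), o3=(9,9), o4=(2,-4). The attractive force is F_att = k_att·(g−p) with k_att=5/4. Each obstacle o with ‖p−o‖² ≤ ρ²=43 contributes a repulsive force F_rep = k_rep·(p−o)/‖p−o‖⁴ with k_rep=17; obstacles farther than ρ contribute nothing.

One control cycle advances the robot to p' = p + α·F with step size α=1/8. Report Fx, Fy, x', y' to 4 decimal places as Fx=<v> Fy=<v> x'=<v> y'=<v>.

Fx=4.2600 Fy=18.5800 x'=5.5325 y'=-2.6775

F_att = 5/4·(g−p) = 5/4·(3,15) = (3.7500,18.7500)
o1: d²=257 > ρ²=43 → inactive
o2: d²=180 > ρ²=43 → inactive
o3: d²=212 > ρ²=43 → inactive
o4: d²=10 ≤ ρ²=43; F_rep = 17·(3,-1)/10² = (0.5100,-0.1700)
F = F_att + ΣF_rep = (4.2600,18.5800)
p' = p + 1/8·F = (5.5325,-2.6775)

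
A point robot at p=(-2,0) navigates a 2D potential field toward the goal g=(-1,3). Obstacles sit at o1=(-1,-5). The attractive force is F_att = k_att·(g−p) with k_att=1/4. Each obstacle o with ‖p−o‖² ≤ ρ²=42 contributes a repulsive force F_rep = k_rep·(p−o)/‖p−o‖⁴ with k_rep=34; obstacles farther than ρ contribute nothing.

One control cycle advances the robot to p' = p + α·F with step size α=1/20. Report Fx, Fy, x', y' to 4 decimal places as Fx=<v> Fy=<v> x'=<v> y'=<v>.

F_att = 1/4·(g−p) = 1/4·(1,3) = (0.2500,0.7500)
o1: d²=26 ≤ ρ²=42; F_rep = 34·(-1,5)/26² = (-0.0503,0.2515)
F = F_att + ΣF_rep = (0.1997,1.0015)
p' = p + 1/20·F = (-1.9900,0.0501)

Fx=0.1997 Fy=1.0015 x'=-1.9900 y'=0.0501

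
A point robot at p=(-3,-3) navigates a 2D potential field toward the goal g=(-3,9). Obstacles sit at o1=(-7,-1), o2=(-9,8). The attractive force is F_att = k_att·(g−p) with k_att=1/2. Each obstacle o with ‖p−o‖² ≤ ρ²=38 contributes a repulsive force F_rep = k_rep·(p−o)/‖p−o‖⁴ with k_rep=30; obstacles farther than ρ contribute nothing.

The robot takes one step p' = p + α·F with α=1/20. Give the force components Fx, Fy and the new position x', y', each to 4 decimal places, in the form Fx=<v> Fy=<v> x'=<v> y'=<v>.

F_att = 1/2·(g−p) = 1/2·(0,12) = (0.0000,6.0000)
o1: d²=20 ≤ ρ²=38; F_rep = 30·(4,-2)/20² = (0.3000,-0.1500)
o2: d²=157 > ρ²=38 → inactive
F = F_att + ΣF_rep = (0.3000,5.8500)
p' = p + 1/20·F = (-2.9850,-2.7075)

Fx=0.3000 Fy=5.8500 x'=-2.9850 y'=-2.7075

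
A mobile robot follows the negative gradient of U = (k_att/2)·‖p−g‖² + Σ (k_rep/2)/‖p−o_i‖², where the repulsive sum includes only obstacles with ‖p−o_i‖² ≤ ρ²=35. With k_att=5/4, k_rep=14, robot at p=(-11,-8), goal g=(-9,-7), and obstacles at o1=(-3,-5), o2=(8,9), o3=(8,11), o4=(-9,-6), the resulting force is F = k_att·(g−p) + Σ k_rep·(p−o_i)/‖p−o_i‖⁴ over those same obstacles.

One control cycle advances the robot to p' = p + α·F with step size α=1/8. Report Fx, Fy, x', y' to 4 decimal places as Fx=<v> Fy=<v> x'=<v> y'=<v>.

Fx=2.0625 Fy=0.8125 x'=-10.7422 y'=-7.8984

F_att = 5/4·(g−p) = 5/4·(2,1) = (2.5000,1.2500)
o1: d²=73 > ρ²=35 → inactive
o2: d²=650 > ρ²=35 → inactive
o3: d²=722 > ρ²=35 → inactive
o4: d²=8 ≤ ρ²=35; F_rep = 14·(-2,-2)/8² = (-0.4375,-0.4375)
F = F_att + ΣF_rep = (2.0625,0.8125)
p' = p + 1/8·F = (-10.7422,-7.8984)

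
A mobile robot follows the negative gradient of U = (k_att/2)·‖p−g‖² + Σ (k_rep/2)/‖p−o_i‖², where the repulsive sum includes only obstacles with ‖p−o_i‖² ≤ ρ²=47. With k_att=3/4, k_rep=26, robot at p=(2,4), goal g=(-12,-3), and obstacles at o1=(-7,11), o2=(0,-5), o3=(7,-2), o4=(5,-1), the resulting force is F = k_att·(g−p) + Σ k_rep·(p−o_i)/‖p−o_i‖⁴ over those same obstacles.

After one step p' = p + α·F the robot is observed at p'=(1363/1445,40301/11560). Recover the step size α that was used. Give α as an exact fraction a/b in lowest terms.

F_att = 3/4·(g−p) = 3/4·(-14,-7) = (-10.5000,-5.2500)
o1: d²=130 > ρ²=47 → inactive
o2: d²=85 > ρ²=47 → inactive
o3: d²=61 > ρ²=47 → inactive
o4: d²=34 ≤ ρ²=47; F_rep = 26·(-3,5)/34² = (-0.0675,0.1125)
F = F_att + ΣF_rep = (-10.5675,-5.1375)
Δp = p'−p = (-1.0567,-0.5138); α = Δx/Fx = (-1527/1445) / (-3054/289) = 1/10
check: Δy/Fy = (-5939/11560) / (-5939/1156) = 1/10 ✓

α = 1/10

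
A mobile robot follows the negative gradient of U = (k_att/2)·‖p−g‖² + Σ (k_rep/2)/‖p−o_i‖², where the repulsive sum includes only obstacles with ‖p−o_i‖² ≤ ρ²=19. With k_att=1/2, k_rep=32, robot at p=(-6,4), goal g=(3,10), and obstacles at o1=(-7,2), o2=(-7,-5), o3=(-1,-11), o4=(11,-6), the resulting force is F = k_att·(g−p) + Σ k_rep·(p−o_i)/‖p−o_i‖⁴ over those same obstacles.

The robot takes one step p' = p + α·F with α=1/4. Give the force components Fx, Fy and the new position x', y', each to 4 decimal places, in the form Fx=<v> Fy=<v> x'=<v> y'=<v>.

F_att = 1/2·(g−p) = 1/2·(9,6) = (4.5000,3.0000)
o1: d²=5 ≤ ρ²=19; F_rep = 32·(1,2)/5² = (1.2800,2.5600)
o2: d²=82 > ρ²=19 → inactive
o3: d²=250 > ρ²=19 → inactive
o4: d²=389 > ρ²=19 → inactive
F = F_att + ΣF_rep = (5.7800,5.5600)
p' = p + 1/4·F = (-4.5550,5.3900)

Fx=5.7800 Fy=5.5600 x'=-4.5550 y'=5.3900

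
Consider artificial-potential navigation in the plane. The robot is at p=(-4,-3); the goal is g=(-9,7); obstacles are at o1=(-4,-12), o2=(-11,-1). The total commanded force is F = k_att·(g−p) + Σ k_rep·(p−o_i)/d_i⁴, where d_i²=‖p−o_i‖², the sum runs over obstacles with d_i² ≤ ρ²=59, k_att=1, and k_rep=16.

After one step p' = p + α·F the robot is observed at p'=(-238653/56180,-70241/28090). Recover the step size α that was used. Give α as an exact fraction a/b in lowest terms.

α = 1/20

F_att = 1·(g−p) = 1·(-5,10) = (-5.0000,10.0000)
o1: d²=81 > ρ²=59 → inactive
o2: d²=53 ≤ ρ²=59; F_rep = 16·(7,-2)/53² = (0.0399,-0.0114)
F = F_att + ΣF_rep = (-4.9601,9.9886)
Δp = p'−p = (-0.2480,0.4994); α = Δx/Fx = (-13933/56180) / (-13933/2809) = 1/20
check: Δy/Fy = (14029/28090) / (28058/2809) = 1/20 ✓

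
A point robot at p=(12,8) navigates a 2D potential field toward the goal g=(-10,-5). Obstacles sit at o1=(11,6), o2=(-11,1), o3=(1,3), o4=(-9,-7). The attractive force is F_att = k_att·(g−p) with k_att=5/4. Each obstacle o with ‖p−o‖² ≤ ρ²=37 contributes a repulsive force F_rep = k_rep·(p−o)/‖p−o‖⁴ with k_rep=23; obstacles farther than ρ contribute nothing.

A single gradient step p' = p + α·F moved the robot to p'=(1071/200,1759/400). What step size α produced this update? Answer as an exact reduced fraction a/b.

F_att = 5/4·(g−p) = 5/4·(-22,-13) = (-27.5000,-16.2500)
o1: d²=5 ≤ ρ²=37; F_rep = 23·(1,2)/5² = (0.9200,1.8400)
o2: d²=578 > ρ²=37 → inactive
o3: d²=146 > ρ²=37 → inactive
o4: d²=666 > ρ²=37 → inactive
F = F_att + ΣF_rep = (-26.5800,-14.4100)
Δp = p'−p = (-6.6450,-3.6025); α = Δx/Fx = (-1329/200) / (-1329/50) = 1/4
check: Δy/Fy = (-1441/400) / (-1441/100) = 1/4 ✓

α = 1/4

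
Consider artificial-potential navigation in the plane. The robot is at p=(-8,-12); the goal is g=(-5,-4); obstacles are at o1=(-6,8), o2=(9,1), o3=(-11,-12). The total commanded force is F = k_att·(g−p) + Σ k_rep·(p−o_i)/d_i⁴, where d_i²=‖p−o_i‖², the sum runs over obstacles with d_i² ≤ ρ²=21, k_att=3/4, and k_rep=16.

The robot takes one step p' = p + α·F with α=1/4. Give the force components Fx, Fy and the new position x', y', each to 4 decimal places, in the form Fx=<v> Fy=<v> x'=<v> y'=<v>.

Fx=2.8426 Fy=6.0000 x'=-7.2894 y'=-10.5000

F_att = 3/4·(g−p) = 3/4·(3,8) = (2.2500,6.0000)
o1: d²=404 > ρ²=21 → inactive
o2: d²=458 > ρ²=21 → inactive
o3: d²=9 ≤ ρ²=21; F_rep = 16·(3,0)/9² = (0.5926,0.0000)
F = F_att + ΣF_rep = (2.8426,6.0000)
p' = p + 1/4·F = (-7.2894,-10.5000)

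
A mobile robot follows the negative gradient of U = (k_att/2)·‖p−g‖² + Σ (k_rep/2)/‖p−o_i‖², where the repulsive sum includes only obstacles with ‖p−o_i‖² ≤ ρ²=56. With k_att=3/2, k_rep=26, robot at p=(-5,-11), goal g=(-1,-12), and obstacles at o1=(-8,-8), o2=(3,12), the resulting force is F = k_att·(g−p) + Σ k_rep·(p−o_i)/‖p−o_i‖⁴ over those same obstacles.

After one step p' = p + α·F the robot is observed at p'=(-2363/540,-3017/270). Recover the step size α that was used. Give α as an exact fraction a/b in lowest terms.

α = 1/10

F_att = 3/2·(g−p) = 3/2·(4,-1) = (6.0000,-1.5000)
o1: d²=18 ≤ ρ²=56; F_rep = 26·(3,-3)/18² = (0.2407,-0.2407)
o2: d²=593 > ρ²=56 → inactive
F = F_att + ΣF_rep = (6.2407,-1.7407)
Δp = p'−p = (0.6241,-0.1741); α = Δx/Fx = (337/540) / (337/54) = 1/10
check: Δy/Fy = (-47/270) / (-47/27) = 1/10 ✓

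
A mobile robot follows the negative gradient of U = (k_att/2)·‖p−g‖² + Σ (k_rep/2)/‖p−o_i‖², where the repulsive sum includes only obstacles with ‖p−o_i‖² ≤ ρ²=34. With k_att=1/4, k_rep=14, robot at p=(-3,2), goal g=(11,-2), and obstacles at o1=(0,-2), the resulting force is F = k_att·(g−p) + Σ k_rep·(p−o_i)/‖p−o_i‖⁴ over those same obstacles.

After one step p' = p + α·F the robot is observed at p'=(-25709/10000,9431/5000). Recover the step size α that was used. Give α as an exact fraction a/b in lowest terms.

α = 1/8

F_att = 1/4·(g−p) = 1/4·(14,-4) = (3.5000,-1.0000)
o1: d²=25 ≤ ρ²=34; F_rep = 14·(-3,4)/25² = (-0.0672,0.0896)
F = F_att + ΣF_rep = (3.4328,-0.9104)
Δp = p'−p = (0.4291,-0.1138); α = Δx/Fx = (4291/10000) / (4291/1250) = 1/8
check: Δy/Fy = (-569/5000) / (-569/625) = 1/8 ✓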